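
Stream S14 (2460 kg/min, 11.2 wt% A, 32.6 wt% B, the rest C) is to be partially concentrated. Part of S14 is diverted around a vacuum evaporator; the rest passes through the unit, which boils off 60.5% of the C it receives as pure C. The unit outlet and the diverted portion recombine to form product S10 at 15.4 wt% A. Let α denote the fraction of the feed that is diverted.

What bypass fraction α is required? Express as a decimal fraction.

All 2460×0.112 = 275.52 kg/min of A reaches S10, so S10 = 275.52/0.154 = 1789.1 kg/min and vapour = 670.91 kg/min.
The evaporator receives (1−α)·2460 of feed at 0.562 C and removes 0.605 of that C:
0.605×0.562×(1−α)×2460 = 670.91
(1−α) = 670.91/836.42 = 0.8021;  α = 0.1979.

0.198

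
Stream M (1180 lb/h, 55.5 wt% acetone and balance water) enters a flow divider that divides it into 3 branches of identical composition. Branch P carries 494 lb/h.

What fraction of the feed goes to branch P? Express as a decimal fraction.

Fraction to P = 494/1180 = 0.4186.

0.419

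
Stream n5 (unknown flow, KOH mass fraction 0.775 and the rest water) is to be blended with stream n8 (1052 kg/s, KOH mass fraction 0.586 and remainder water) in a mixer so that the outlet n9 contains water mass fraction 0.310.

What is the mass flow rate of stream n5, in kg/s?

Let n5 be the unknown flow. Total out = 1052 + n5.
water balance: 435.53 + 0.225·n5 = 0.310·(1052 + n5)
(0.225 − 0.310)·n5 = 0.310×1052 − 435.53 = -109.41
n5 = -109.41 / -0.085 = 1287.2 kg/s

1287 kg/s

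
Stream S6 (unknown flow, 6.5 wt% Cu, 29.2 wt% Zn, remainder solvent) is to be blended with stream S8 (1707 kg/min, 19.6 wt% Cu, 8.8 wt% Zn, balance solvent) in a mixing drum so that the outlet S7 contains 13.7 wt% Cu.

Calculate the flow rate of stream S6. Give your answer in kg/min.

1399 kg/min

Let S6 be the unknown flow. Total out = 1707 + S6.
Cu balance: 334.57 + 0.065·S6 = 0.137·(1707 + S6)
(0.065 − 0.137)·S6 = 0.137×1707 − 334.57 = -100.71
S6 = -100.71 / -0.072 = 1398.8 kg/min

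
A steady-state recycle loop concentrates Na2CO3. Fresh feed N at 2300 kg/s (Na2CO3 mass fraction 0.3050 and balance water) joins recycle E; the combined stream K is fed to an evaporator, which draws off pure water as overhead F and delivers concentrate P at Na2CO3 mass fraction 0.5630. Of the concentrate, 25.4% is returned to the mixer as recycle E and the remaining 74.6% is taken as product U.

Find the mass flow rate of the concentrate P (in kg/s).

1670 kg/s

Overall Na2CO3 balance (none leaves overhead): Na2CO3 in fresh feed = Na2CO3 in product, i.e. 2300×0.305 = (1−0.254)·P·0.563.
P = 701.5/(0.563×0.746) = 1670.2 kg/s.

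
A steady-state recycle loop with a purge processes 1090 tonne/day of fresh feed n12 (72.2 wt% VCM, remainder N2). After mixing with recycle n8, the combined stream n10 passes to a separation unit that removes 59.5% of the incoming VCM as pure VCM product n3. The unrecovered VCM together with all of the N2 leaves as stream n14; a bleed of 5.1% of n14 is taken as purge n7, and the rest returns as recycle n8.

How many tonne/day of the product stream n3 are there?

760.6 tonne/day

VCM in n10: m_A = 1090×0.722 + (1−0.051)·(1−0.595)·m_A, so m_A = 786.98/0.6157 = 1278.3 tonne/day.
Product n3 = 0.595×1278.3 = 760.58 tonne/day.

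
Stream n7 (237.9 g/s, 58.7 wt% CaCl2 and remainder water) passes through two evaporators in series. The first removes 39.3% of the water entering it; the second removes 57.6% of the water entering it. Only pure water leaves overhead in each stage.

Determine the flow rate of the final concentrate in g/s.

164.9 g/s

water in feed = 237.9×0.413 = 98.253 g/s.
After stage 1: water left = (1−0.393)×98.253 = 59.639; stream total = 199.29 g/s.
After stage 2: water left = (1−0.576)×59.639 = 25.287; final concentrate = 164.93 g/s.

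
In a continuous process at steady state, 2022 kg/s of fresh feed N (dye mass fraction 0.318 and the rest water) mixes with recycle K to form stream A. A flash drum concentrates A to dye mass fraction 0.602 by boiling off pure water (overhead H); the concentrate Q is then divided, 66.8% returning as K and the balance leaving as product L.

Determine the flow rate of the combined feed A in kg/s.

Overall dye balance (none leaves overhead): dye in fresh feed = dye in product, i.e. 2022×0.318 = (1−0.668)·Q·0.602.
Q = 643/(0.602×0.332) = 3217.2 kg/s.
Recycle K = 0.668×3217.2 = 2149.1 kg/s.
Combined feed A = 2022 + 2149.1 = 4171.1 kg/s.

4171 kg/s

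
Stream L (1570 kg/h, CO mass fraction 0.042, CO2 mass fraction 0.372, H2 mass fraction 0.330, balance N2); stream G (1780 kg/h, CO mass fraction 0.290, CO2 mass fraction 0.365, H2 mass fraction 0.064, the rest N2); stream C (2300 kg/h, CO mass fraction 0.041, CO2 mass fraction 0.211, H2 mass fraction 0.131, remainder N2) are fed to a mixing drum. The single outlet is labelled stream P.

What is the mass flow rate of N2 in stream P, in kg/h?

2321 kg/h

N2 out = N2 in = 1570×0.256 + 1780×0.281 + 2300×0.617 = 2321.2 kg/h.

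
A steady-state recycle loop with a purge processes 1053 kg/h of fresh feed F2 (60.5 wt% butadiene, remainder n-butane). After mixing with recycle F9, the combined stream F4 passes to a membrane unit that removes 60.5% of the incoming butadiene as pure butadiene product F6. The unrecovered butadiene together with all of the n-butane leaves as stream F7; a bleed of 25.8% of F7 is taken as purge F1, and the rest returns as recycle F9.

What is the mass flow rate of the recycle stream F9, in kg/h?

n-butane enters only via F2 and leaves only via the purge: 1053×0.395 = 0.258×(n-butane in F7), and the membrane unit passes all n-butane, so n-butane in F4 = n-butane in F7 = 1612.2 kg/h.
butadiene in F4: m_A = 1053×0.605 + (1−0.258)·(1−0.605)·m_A, so m_A = 637.06/0.7069 = 901.2 kg/h.
F7 = (1−0.605)×901.2 + 1612.2 = 1968.1 kg/h.
Recycle F9 = (1−0.258)×1968.1 = 1460.3 kg/h.

1460 kg/h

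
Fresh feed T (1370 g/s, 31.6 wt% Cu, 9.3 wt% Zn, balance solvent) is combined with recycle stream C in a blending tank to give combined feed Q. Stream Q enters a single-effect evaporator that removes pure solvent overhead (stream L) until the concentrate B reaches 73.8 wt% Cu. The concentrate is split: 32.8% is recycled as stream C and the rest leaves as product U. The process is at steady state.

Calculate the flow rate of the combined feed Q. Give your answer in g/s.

Overall Cu balance (none leaves overhead): Cu in fresh feed = Cu in product, i.e. 1370×0.316 = (1−0.328)·B·0.738.
B = 432.92/(0.738×0.672) = 872.94 g/s.
Recycle C = 0.328×872.94 = 286.32 g/s.
Combined feed Q = 1370 + 286.32 = 1656.3 g/s.

1656 g/s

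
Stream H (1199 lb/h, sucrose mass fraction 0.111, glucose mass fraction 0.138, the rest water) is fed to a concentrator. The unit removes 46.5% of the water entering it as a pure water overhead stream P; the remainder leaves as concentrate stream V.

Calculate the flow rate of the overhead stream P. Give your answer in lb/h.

water entering = 1199×0.751 = 900.45 lb/h; overhead removed = 0.465×900.45 = 418.71 lb/h.

418.7 lb/h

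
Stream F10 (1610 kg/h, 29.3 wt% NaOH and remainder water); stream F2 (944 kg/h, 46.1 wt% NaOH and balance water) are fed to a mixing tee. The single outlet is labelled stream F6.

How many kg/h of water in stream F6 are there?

water out = water in = 1610×0.707 + 944×0.539 = 1647.1 kg/h.

1647 kg/h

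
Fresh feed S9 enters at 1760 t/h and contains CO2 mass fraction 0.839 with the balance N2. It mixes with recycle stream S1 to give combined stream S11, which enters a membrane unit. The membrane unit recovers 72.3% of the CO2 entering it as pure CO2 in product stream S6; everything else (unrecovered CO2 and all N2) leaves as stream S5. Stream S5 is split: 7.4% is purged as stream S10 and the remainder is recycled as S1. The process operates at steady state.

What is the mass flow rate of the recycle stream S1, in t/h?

4055 t/h

N2 enters only via S9 and leaves only via the purge: 1760×0.161 = 0.074×(N2 in S5), and the membrane unit passes all N2, so N2 in S11 = N2 in S5 = 3829.2 t/h.
CO2 in S11: m_A = 1760×0.839 + (1−0.074)·(1−0.723)·m_A, so m_A = 1476.6/0.7435 = 1986.1 t/h.
S5 = (1−0.723)×1986.1 + 3829.2 = 4379.3 t/h.
Recycle S1 = (1−0.074)×4379.3 = 4055.3 t/h.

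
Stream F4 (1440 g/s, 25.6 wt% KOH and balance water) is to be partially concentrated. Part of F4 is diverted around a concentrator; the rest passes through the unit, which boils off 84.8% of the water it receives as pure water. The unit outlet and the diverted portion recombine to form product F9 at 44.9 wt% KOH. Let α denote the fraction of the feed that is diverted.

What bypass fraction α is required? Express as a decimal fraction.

All 1440×0.256 = 368.64 g/s of KOH reaches F9, so F9 = 368.64/0.449 = 821.02 g/s and vapour = 618.98 g/s.
The evaporator receives (1−α)·1440 of feed at 0.744 water and removes 0.848 of that water:
0.848×0.744×(1−α)×1440 = 618.98
(1−α) = 618.98/908.51 = 0.6813;  α = 0.3187.

0.319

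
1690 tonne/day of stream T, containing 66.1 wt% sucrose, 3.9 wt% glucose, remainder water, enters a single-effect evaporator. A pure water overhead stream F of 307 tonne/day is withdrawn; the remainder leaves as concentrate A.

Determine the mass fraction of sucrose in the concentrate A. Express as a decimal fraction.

sucrose is not removed: 1690×0.661 = 1117.1 tonne/day of sucrose enters A.
Concentrate = 1690 − 307 = 1383 tonne/day.
Mass fraction = 1117.1/1383 = 0.8077.

0.8077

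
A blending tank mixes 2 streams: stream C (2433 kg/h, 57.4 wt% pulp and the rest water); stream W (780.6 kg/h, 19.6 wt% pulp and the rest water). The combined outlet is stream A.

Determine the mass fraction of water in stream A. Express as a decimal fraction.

Total flow out = 2433 + 780.6 = 3213.6 kg/h.
water in = 2433×0.426 + 780.6×0.804 = 1664.1 kg/h.
water mass fraction in A = 1664.1/3213.6 = 0.5178.

0.5178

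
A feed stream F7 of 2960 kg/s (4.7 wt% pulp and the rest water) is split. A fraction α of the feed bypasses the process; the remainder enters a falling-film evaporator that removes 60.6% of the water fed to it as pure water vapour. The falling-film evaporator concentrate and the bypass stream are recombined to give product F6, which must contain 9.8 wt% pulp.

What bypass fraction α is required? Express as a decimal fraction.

All 2960×0.047 = 139.12 kg/s of pulp reaches F6, so F6 = 139.12/0.098 = 1419.6 kg/s and vapour = 1540.4 kg/s.
The evaporator receives (1−α)·2960 of feed at 0.953 water and removes 0.606 of that water:
0.606×0.953×(1−α)×2960 = 1540.4
(1−α) = 1540.4/1709.5 = 0.9011;  α = 0.0989.

0.099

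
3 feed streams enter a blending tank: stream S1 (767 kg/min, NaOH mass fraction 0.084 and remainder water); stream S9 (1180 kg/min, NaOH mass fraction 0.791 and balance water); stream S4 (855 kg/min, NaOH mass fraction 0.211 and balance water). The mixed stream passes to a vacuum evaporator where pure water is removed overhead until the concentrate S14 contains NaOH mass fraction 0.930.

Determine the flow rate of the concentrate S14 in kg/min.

1267 kg/min

NaOH entering = 767×0.084 + 1180×0.791 + 855×0.211 = 1178.2 kg/min.
All NaOH reports to S14, so S14 = 1178.2/0.930 = 1266.9 kg/min.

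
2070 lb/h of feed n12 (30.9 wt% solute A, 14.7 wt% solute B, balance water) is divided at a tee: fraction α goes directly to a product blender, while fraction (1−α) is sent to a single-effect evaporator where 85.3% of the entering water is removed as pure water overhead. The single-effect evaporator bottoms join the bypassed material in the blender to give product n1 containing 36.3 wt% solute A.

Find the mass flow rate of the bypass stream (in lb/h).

All 2070×0.309 = 639.63 lb/h of solute A reaches n1, so n1 = 639.63/0.363 = 1762.1 lb/h and vapour = 307.93 lb/h.
The evaporator receives (1−α)·2070 of feed at 0.544 water and removes 0.853 of that water:
0.853×0.544×(1−α)×2070 = 307.93
(1−α) = 307.93/960.55 = 0.3206;  α = 0.6794.
Bypass flow = 0.6794×2070 = 1406.4 lb/h.

1406 lb/h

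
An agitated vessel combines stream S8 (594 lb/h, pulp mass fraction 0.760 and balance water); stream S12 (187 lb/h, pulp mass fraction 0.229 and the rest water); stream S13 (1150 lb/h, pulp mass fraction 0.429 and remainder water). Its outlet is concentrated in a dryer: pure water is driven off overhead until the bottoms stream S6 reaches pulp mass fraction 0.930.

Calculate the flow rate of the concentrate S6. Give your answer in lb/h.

pulp entering = 594×0.760 + 187×0.229 + 1150×0.429 = 987.61 lb/h.
All pulp reports to S6, so S6 = 987.61/0.930 = 1061.9 lb/h.

1062 lb/h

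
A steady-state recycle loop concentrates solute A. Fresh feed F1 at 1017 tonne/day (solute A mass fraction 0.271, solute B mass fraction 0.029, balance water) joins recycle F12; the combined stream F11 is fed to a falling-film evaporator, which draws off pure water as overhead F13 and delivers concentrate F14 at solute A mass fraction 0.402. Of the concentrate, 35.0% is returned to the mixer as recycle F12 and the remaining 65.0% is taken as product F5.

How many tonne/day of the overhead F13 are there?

Overall solute A balance (none leaves overhead): solute A in fresh feed = solute A in product, i.e. 1017×0.271 = (1−0.350)·F14·0.402.
F14 = 275.61/(0.402×0.650) = 1054.8 tonne/day.
Recycle F12 = 0.350×1054.8 = 369.16 tonne/day.
Combined feed F11 = 1017 + 369.16 = 1386.2 tonne/day.
Overhead F13 = F11 − F14 = 1386.2 − 1054.8 = 331.41 tonne/day.

331.4 tonne/day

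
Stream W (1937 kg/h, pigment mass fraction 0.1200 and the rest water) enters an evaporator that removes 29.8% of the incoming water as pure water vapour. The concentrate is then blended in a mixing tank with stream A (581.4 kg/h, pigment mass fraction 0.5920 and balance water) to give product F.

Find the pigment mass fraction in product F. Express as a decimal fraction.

0.2868

Vapour removed = 0.298×0.880×1937 = 507.96 kg/h; concentrate = 1429 kg/h.
pigment reaching the mixer = 232.44 (from concentrate) + 581.4×0.592 = 576.63 kg/h.
Product flow = 1429 + 581.4 = 2010.4 kg/h; pigment fraction = 0.2868.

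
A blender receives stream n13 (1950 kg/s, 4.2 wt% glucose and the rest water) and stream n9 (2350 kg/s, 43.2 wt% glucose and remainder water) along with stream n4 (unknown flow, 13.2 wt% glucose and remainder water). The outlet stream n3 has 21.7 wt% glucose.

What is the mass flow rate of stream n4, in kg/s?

1929 kg/s

Let n4 be the unknown flow. Total out = 4300 + n4.
glucose balance: 1097.1 + 0.132·n4 = 0.217·(4300 + n4)
(0.132 − 0.217)·n4 = 0.217×4300 − 1097.1 = -164
n4 = -164 / -0.085 = 1929.4 kg/s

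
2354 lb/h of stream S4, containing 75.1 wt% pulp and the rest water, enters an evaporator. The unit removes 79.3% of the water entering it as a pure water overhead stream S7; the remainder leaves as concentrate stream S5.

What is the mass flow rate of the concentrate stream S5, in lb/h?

1889 lb/h

water entering = 2354×0.249 = 586.15 lb/h; overhead removed = 0.793×586.15 = 464.81 lb/h.
Concentrate = 2354 − 464.81 = 1889.2 lb/h.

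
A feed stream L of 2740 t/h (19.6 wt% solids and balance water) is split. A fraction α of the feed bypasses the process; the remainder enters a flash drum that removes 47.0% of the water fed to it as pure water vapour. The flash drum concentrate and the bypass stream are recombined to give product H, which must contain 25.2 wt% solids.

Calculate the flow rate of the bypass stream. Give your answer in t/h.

1129 t/h

All 2740×0.196 = 537.04 t/h of solids reaches H, so H = 537.04/0.252 = 2131.1 t/h and vapour = 608.89 t/h.
The evaporator receives (1−α)·2740 of feed at 0.804 water and removes 0.470 of that water:
0.470×0.804×(1−α)×2740 = 608.89
(1−α) = 608.89/1035.4 = 0.5881;  α = 0.4119.
Bypass flow = 0.4119×2740 = 1128.7 t/h.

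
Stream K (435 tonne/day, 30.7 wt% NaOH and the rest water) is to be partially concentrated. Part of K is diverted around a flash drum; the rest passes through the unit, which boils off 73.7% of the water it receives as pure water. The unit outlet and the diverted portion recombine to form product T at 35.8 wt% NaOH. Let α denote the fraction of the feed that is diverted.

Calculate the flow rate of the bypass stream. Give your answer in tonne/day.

313.7 tonne/day

All 435×0.307 = 133.54 tonne/day of NaOH reaches T, so T = 133.54/0.358 = 373.03 tonne/day and vapour = 61.969 tonne/day.
The evaporator receives (1−α)·435 of feed at 0.693 water and removes 0.737 of that water:
0.737×0.693×(1−α)×435 = 61.969
(1−α) = 61.969/222.17 = 0.2789;  α = 0.7211.
Bypass flow = 0.7211×435 = 313.67 tonne/day.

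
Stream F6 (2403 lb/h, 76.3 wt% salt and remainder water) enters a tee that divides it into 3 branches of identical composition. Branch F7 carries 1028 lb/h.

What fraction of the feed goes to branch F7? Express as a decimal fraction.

0.428

Fraction to F7 = 1028/2403 = 0.4278.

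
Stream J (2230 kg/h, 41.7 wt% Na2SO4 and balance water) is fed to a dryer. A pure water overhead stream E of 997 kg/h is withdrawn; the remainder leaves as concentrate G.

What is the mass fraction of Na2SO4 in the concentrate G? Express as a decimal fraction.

Na2SO4 is not removed: 2230×0.417 = 929.91 kg/h of Na2SO4 enters G.
Concentrate = 2230 − 997 = 1233 kg/h.
Mass fraction = 929.91/1233 = 0.7542.

0.7542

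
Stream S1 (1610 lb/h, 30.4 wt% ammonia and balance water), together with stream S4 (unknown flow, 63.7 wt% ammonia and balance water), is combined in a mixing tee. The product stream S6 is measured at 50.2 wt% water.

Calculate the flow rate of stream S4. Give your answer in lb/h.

Let S4 be the unknown flow. Total out = 1610 + S4.
water balance: 1120.6 + 0.363·S4 = 0.502·(1610 + S4)
(0.363 − 0.502)·S4 = 0.502×1610 − 1120.6 = -312.34
S4 = -312.34 / -0.139 = 2247.1 lb/h

2247 lb/h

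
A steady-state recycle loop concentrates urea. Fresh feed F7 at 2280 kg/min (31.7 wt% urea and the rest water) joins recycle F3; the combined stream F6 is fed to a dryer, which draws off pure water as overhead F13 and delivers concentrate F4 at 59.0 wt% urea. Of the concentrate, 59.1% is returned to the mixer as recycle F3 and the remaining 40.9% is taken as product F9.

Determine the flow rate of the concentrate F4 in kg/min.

2995 kg/min

Overall urea balance (none leaves overhead): urea in fresh feed = urea in product, i.e. 2280×0.317 = (1−0.591)·F4·0.590.
F4 = 722.76/(0.590×0.409) = 2995.2 kg/min.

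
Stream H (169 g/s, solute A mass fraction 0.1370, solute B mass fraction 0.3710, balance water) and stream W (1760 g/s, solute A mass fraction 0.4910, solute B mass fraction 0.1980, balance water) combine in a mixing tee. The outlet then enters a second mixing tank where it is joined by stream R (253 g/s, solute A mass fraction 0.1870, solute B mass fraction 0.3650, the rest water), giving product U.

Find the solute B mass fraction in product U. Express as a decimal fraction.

Overall, product flow = 2182 g/s.
solute B in = 169×0.371 + 1760×0.198 + 253×0.365 = 503.52 g/s.
solute B fraction in U = 0.2308.

0.2308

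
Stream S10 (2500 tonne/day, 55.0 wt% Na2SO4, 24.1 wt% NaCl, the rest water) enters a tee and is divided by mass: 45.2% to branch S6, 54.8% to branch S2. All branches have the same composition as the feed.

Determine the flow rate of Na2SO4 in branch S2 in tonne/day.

753.5 tonne/day

Branch S2 total = 0.548×2500 = 1370 tonne/day.
Na2SO4 in S2 = 0.550×1370 = 753.5 tonne/day.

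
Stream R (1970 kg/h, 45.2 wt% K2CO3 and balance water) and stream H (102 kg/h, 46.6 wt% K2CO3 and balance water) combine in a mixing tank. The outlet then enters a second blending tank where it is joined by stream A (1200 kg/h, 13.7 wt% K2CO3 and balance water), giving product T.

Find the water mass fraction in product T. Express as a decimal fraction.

0.663

Overall, product flow = 3272 kg/h.
water in = 1970×0.548 + 102×0.534 + 1200×0.863 = 2169.6 kg/h.
water fraction in T = 0.663.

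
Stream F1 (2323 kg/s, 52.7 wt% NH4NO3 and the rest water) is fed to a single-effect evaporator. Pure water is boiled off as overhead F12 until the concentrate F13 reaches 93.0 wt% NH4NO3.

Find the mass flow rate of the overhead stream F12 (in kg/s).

NH4NO3 is conserved: 2323×0.527 = 1224.2 kg/s all reports to the concentrate.
Concentrate = 1224.2/(target fraction) = 1316.4 kg/s.
Overhead = 2323 − 1316.4 = 1006.6 kg/s.

1007 kg/s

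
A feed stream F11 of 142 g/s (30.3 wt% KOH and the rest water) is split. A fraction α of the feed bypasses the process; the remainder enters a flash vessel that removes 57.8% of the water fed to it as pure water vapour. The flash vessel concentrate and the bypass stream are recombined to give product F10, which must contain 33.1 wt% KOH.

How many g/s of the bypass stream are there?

112.2 g/s

All 142×0.303 = 43.026 g/s of KOH reaches F10, so F10 = 43.026/0.331 = 129.99 g/s and vapour = 12.012 g/s.
The evaporator receives (1−α)·142 of feed at 0.697 water and removes 0.578 of that water:
0.578×0.697×(1−α)×142 = 12.012
(1−α) = 12.012/57.207 = 0.2100;  α = 0.7900.
Bypass flow = 0.7900×142 = 112.18 g/s.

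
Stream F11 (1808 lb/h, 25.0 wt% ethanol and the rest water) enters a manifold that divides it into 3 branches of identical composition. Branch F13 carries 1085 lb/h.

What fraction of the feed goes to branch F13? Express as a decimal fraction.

Fraction to F13 = 1085/1808 = 0.6001.

0.600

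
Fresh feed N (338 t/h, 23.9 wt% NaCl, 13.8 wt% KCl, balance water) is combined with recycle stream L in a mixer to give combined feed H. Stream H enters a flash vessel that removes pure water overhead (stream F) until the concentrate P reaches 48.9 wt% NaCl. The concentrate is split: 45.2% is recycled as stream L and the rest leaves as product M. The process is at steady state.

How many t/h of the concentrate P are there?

Overall NaCl balance (none leaves overhead): NaCl in fresh feed = NaCl in product, i.e. 338×0.239 = (1−0.452)·P·0.489.
P = 80.782/(0.489×0.548) = 301.46 t/h.

301.5 t/h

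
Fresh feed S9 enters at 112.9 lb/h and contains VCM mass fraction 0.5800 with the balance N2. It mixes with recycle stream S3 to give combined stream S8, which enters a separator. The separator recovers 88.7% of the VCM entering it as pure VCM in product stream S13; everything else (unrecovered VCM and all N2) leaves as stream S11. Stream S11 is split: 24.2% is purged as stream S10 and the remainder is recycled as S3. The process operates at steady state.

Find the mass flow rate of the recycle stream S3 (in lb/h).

154.7 lb/h

N2 enters only via S9 and leaves only via the purge: 112.9×0.420 = 0.242×(N2 in S11), and the separator passes all N2, so N2 in S8 = N2 in S11 = 195.94 lb/h.
VCM in S8: m_A = 112.9×0.580 + (1−0.242)·(1−0.887)·m_A, so m_A = 65.482/0.9143 = 71.616 lb/h.
S11 = (1−0.887)×71.616 + 195.94 = 204.03 lb/h.
Recycle S3 = (1−0.242)×204.03 = 154.66 lb/h.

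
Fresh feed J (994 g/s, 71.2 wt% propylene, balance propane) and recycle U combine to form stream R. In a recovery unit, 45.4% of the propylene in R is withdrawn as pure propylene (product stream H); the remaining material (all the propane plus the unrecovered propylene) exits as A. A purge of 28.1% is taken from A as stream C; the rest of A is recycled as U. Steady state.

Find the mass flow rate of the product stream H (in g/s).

propylene in R: m_A = 994×0.712 + (1−0.281)·(1−0.454)·m_A, so m_A = 707.73/0.6074 = 1165.1 g/s.
Product H = 0.454×1165.1 = 528.97 g/s.

529 g/s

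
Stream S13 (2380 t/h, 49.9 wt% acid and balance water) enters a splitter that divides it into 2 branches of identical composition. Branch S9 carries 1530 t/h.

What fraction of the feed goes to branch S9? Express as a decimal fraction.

Fraction to S9 = 1530/2380 = 0.6429.

0.643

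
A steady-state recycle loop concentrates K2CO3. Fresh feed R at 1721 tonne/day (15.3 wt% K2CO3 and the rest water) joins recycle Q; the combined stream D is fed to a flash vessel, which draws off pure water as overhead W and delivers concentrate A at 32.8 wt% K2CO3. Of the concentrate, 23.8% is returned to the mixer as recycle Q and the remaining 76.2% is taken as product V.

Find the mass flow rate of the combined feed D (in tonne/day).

Overall K2CO3 balance (none leaves overhead): K2CO3 in fresh feed = K2CO3 in product, i.e. 1721×0.153 = (1−0.238)·A·0.328.
A = 263.31/(0.328×0.762) = 1053.5 tonne/day.
Recycle Q = 0.238×1053.5 = 250.74 tonne/day.
Combined feed D = 1721 + 250.74 = 1971.7 tonne/day.

1972 tonne/day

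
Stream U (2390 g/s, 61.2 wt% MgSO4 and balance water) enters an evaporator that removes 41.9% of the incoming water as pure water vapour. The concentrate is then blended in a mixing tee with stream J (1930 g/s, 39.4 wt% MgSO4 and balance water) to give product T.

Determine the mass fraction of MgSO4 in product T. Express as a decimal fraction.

0.565

Vapour removed = 0.419×0.388×2390 = 388.55 g/s; concentrate = 2001.5 g/s.
MgSO4 reaching the mixer = 1462.7 (from concentrate) + 1930×0.394 = 2223.1 g/s.
Product flow = 2001.5 + 1930 = 3931.5 g/s; MgSO4 fraction = 0.565.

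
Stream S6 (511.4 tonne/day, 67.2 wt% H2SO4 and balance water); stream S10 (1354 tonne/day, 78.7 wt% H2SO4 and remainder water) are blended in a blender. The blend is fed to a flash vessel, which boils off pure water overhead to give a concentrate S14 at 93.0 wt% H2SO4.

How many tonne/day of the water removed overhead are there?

350.1 tonne/day

H2SO4 entering = 511.4×0.672 + 1354×0.787 = 1409.3 tonne/day.
All H2SO4 reports to S14, so S14 = 1409.3/0.930 = 1515.3 tonne/day.
Total feed = 1865.4 tonne/day; overhead = 1865.4 − 1515.3 = 350.07 tonne/day.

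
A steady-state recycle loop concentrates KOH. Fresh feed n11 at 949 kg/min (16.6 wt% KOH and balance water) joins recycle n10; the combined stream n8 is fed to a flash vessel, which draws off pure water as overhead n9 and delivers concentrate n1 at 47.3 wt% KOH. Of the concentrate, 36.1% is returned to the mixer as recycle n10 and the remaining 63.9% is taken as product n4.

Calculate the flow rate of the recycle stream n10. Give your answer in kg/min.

Overall KOH balance (none leaves overhead): KOH in fresh feed = KOH in product, i.e. 949×0.166 = (1−0.361)·n1·0.473.
n1 = 157.53/(0.473×0.639) = 521.21 kg/min.
Recycle n10 = 0.361×521.21 = 188.16 kg/min.

188.2 kg/min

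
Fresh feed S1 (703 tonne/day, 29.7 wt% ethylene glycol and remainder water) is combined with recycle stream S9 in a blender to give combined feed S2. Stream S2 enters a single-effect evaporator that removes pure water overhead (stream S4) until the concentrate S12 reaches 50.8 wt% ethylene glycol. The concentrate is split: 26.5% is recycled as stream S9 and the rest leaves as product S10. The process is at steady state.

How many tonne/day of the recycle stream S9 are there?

148.2 tonne/day

Overall ethylene glycol balance (none leaves overhead): ethylene glycol in fresh feed = ethylene glycol in product, i.e. 703×0.297 = (1−0.265)·S12·0.508.
S12 = 208.79/(0.508×0.735) = 559.19 tonne/day.
Recycle S9 = 0.265×559.19 = 148.19 tonne/day.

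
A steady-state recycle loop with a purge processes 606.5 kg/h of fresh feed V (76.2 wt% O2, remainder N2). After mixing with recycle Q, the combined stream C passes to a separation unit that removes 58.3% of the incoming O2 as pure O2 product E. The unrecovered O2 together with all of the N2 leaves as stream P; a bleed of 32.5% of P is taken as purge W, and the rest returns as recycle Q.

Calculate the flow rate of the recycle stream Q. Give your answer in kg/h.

480.8 kg/h

N2 enters only via V and leaves only via the purge: 606.5×0.238 = 0.325×(N2 in P), and the separation unit passes all N2, so N2 in C = N2 in P = 444.14 kg/h.
O2 in C: m_A = 606.5×0.762 + (1−0.325)·(1−0.583)·m_A, so m_A = 462.15/0.7185 = 643.2 kg/h.
P = (1−0.583)×643.2 + 444.14 = 712.36 kg/h.
Recycle Q = (1−0.325)×712.36 = 480.84 kg/h.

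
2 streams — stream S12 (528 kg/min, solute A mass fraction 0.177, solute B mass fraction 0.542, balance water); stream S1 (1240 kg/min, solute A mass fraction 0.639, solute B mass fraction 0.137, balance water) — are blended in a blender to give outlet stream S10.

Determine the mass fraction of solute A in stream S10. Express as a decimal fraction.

Total flow out = 528 + 1240 = 1768 kg/min.
solute A in = 528×0.177 + 1240×0.639 = 885.82 kg/min.
solute A mass fraction in S10 = 885.82/1768 = 0.501.

0.501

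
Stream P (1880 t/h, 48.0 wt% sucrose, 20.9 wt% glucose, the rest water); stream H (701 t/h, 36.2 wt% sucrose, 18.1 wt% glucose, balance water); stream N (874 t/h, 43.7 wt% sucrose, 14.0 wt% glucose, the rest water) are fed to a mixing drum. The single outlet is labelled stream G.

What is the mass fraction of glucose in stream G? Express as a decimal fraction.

0.186

Total flow out = 1880 + 701 + 874 = 3455 t/h.
glucose in = 1880×0.209 + 701×0.181 + 874×0.140 = 642.16 t/h.
glucose mass fraction in G = 642.16/3455 = 0.186.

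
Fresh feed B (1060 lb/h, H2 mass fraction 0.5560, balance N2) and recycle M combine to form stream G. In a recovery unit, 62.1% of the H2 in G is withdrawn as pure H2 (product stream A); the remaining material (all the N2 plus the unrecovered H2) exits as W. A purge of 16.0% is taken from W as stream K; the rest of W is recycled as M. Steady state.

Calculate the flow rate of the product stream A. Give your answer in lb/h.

536.9 lb/h

H2 in G: m_A = 1060×0.556 + (1−0.160)·(1−0.621)·m_A, so m_A = 589.36/0.6816 = 864.62 lb/h.
Product A = 0.621×864.62 = 536.93 lb/h.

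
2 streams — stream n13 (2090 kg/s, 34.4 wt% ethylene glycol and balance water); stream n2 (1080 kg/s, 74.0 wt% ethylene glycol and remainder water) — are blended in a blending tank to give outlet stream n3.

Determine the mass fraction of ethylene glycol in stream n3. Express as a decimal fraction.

Total flow out = 2090 + 1080 = 3170 kg/s.
ethylene glycol in = 2090×0.344 + 1080×0.740 = 1518.2 kg/s.
ethylene glycol mass fraction in n3 = 1518.2/3170 = 0.479.

0.479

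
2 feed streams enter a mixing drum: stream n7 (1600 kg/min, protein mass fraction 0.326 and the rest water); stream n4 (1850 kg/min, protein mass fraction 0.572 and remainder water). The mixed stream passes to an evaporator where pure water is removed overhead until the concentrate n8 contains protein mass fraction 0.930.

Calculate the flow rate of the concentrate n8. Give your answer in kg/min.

1699 kg/min

protein entering = 1600×0.326 + 1850×0.572 = 1579.8 kg/min.
All protein reports to n8, so n8 = 1579.8/0.930 = 1698.7 kg/min.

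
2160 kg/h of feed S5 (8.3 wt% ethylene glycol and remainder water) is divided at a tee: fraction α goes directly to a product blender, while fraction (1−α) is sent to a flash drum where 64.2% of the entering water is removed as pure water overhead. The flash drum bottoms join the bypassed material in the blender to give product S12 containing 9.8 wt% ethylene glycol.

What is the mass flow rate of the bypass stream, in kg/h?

1598 kg/h

All 2160×0.083 = 179.28 kg/h of ethylene glycol reaches S12, so S12 = 179.28/0.098 = 1829.4 kg/h and vapour = 330.61 kg/h.
The evaporator receives (1−α)·2160 of feed at 0.917 water and removes 0.642 of that water:
0.642×0.917×(1−α)×2160 = 330.61
(1−α) = 330.61/1271.6 = 0.2600;  α = 0.7400.
Bypass flow = 0.7400×2160 = 1598.4 kg/h.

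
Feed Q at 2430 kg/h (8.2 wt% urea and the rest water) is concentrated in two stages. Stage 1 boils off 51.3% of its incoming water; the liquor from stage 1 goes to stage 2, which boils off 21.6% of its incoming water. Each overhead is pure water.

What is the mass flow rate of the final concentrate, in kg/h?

1051 kg/h

water in feed = 2430×0.918 = 2230.7 kg/h.
After stage 1: water left = (1−0.513)×2230.7 = 1086.4; stream total = 1285.6 kg/h.
After stage 2: water left = (1−0.216)×1086.4 = 851.71; final concentrate = 1051 kg/h.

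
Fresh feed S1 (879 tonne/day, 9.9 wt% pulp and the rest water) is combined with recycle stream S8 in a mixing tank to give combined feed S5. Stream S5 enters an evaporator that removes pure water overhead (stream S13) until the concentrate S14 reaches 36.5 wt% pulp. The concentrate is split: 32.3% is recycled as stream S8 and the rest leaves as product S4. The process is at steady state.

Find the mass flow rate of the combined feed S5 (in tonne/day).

992.7 tonne/day

Overall pulp balance (none leaves overhead): pulp in fresh feed = pulp in product, i.e. 879×0.099 = (1−0.323)·S14·0.365.
S14 = 87.021/(0.365×0.677) = 352.16 tonne/day.
Recycle S8 = 0.323×352.16 = 113.75 tonne/day.
Combined feed S5 = 879 + 113.75 = 992.75 tonne/day.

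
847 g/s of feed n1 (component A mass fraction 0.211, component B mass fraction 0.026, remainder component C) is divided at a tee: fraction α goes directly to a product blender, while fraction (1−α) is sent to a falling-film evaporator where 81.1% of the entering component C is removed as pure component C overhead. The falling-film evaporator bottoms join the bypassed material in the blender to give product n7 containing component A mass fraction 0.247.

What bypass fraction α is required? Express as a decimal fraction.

All 847×0.211 = 178.72 g/s of component A reaches n7, so n7 = 178.72/0.247 = 723.55 g/s and vapour = 123.45 g/s.
The evaporator receives (1−α)·847 of feed at 0.763 component C and removes 0.811 of that component C:
0.811×0.763×(1−α)×847 = 123.45
(1−α) = 123.45/524.12 = 0.2355;  α = 0.7645.

0.764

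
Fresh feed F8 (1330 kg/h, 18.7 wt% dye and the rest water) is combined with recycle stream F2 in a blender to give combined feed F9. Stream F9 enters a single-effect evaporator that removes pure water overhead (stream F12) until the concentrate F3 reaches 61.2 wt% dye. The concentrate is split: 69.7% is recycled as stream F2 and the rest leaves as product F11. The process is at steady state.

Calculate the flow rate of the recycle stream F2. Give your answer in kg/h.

934.8 kg/h

Overall dye balance (none leaves overhead): dye in fresh feed = dye in product, i.e. 1330×0.187 = (1−0.697)·F3·0.612.
F3 = 248.71/(0.612×0.303) = 1341.2 kg/h.
Recycle F2 = 0.697×1341.2 = 934.83 kg/h.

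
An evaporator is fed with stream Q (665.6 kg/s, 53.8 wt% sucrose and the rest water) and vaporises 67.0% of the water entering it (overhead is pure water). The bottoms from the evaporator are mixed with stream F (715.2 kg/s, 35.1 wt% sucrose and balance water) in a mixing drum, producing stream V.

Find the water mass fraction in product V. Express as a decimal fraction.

Vapour removed = 0.670×0.462×665.6 = 206.03 kg/s; concentrate = 459.57 kg/s.
water reaching the mixer = 101.48 (from concentrate) + 715.2×0.649 = 565.64 kg/s.
Product flow = 459.57 + 715.2 = 1174.8 kg/s; water fraction = 0.481.

0.481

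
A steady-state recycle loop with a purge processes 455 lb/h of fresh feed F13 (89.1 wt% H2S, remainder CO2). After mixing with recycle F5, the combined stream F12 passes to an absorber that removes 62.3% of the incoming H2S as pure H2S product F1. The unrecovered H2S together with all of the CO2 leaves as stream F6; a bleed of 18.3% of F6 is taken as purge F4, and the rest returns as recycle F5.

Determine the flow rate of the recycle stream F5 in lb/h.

CO2 enters only via F13 and leaves only via the purge: 455×0.109 = 0.183×(CO2 in F6), and the absorber passes all CO2, so CO2 in F12 = CO2 in F6 = 271.01 lb/h.
H2S in F12: m_A = 455×0.891 + (1−0.183)·(1−0.623)·m_A, so m_A = 405.41/0.6920 = 585.85 lb/h.
F6 = (1−0.623)×585.85 + 271.01 = 491.88 lb/h.
Recycle F5 = (1−0.183)×491.88 = 401.86 lb/h.

401.9 lb/h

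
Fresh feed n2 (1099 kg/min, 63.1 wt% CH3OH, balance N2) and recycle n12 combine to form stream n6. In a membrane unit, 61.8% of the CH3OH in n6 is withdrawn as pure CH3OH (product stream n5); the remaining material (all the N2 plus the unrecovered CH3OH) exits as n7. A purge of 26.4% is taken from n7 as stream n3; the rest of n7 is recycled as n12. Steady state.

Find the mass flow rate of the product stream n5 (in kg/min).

596.2 kg/min

CH3OH in n6: m_A = 1099×0.631 + (1−0.264)·(1−0.618)·m_A, so m_A = 693.47/0.7188 = 964.69 kg/min.
Product n5 = 0.618×964.69 = 596.18 kg/min.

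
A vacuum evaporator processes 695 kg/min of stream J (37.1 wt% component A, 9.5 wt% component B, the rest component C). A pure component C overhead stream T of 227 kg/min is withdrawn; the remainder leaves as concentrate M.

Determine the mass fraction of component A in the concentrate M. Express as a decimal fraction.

0.5510

component A is not removed: 695×0.371 = 257.84 kg/min of component A enters M.
Concentrate = 695 − 227 = 468 kg/min.
Mass fraction = 257.84/468 = 0.5510.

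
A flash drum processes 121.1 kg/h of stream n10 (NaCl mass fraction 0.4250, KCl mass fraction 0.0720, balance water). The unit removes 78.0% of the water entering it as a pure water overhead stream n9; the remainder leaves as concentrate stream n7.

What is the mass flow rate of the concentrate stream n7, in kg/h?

water entering = 121.1×0.503 = 60.913 kg/h; overhead removed = 0.780×60.913 = 47.512 kg/h.
Concentrate = 121.1 − 47.512 = 73.588 kg/h.

73.59 kg/h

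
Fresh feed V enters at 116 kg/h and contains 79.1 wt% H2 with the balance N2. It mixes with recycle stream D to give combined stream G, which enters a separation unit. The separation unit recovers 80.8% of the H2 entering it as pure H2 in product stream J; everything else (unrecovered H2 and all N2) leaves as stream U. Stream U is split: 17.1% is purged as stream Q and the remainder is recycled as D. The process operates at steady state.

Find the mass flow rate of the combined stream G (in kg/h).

250.9 kg/h

N2 enters only via V and leaves only via the purge: 116×0.209 = 0.171×(N2 in U), and the separation unit passes all N2, so N2 in G = N2 in U = 141.78 kg/h.
H2 in G: m_A = 116×0.791 + (1−0.171)·(1−0.808)·m_A, so m_A = 91.756/0.8408 = 109.13 kg/h.
G = 109.13 + 141.78 = 250.9 kg/h.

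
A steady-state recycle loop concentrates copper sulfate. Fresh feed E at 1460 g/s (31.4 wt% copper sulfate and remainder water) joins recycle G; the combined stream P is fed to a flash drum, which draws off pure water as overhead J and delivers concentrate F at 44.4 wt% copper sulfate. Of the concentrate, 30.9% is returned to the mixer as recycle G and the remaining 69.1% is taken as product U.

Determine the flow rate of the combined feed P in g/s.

Overall copper sulfate balance (none leaves overhead): copper sulfate in fresh feed = copper sulfate in product, i.e. 1460×0.314 = (1−0.309)·F·0.444.
F = 458.44/(0.444×0.691) = 1494.2 g/s.
Recycle G = 0.309×1494.2 = 461.72 g/s.
Combined feed P = 1460 + 461.72 = 1921.7 g/s.

1922 g/s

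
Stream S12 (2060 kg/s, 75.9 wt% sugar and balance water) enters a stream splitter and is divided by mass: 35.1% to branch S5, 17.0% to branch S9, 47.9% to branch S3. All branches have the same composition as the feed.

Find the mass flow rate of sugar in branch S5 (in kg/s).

548.8 kg/s

Branch S5 total = 0.351×2060 = 723.06 kg/s.
sugar in S5 = 0.759×723.06 = 548.8 kg/s.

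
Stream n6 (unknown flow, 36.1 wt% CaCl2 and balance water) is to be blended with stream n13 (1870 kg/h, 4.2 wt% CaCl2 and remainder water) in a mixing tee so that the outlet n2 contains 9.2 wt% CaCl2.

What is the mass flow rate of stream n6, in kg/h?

347.6 kg/h

Let n6 be the unknown flow. Total out = 1870 + n6.
CaCl2 balance: 78.54 + 0.361·n6 = 0.092·(1870 + n6)
(0.361 − 0.092)·n6 = 0.092×1870 − 78.54 = 93.5
n6 = 93.5 / 0.269 = 347.58 kg/h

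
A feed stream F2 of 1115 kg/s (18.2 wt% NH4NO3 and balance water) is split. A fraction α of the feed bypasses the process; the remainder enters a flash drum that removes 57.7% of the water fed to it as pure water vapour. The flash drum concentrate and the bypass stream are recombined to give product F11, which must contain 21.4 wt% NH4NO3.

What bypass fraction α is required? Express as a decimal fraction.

All 1115×0.182 = 202.93 kg/s of NH4NO3 reaches F11, so F11 = 202.93/0.214 = 948.27 kg/s and vapour = 166.73 kg/s.
The evaporator receives (1−α)·1115 of feed at 0.818 water and removes 0.577 of that water:
0.577×0.818×(1−α)×1115 = 166.73
(1−α) = 166.73/526.26 = 0.3168;  α = 0.6832.

0.683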